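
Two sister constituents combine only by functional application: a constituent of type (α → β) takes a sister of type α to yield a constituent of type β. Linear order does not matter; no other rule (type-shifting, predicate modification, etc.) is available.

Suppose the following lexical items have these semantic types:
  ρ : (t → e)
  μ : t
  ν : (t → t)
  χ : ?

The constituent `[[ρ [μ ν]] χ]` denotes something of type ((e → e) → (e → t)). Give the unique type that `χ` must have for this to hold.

(e → ((e → e) → (e → t)))

[[ρ [μ ν]] χ] must have type ((e → e) → (e → t)). The sister [ρ [μ ν]] has type e; that is not a function onto ((e → e) → (e → t)), so χ must be the functor, of type (e → ((e → e) → (e → t))).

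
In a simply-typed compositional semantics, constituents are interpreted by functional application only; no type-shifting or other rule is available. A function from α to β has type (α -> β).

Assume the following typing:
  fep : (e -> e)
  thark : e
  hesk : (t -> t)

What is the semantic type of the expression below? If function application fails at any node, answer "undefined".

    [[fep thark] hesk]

At [fep thark], fep : (e -> e) takes thark : e, giving e.
[[fep thark] hesk]: e and (t -> t) cannot combine by function application — type clash.

undefined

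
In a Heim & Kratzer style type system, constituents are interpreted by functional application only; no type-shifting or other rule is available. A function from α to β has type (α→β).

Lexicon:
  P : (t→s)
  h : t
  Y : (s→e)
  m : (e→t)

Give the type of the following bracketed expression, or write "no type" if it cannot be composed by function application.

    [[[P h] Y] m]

[P h]: (t→s) applied to t yields s.
[[P h] Y]: (s→e) applied to s yields e.
[[[P h] Y] m]: (e→t) applied to e yields t.

t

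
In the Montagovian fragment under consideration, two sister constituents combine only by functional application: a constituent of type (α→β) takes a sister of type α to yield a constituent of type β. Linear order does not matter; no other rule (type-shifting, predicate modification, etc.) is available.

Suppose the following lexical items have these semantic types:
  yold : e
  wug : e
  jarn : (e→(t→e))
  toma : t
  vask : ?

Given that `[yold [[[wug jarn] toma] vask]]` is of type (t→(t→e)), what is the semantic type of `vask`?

(e→(e→(t→(t→e))))

At [yold [[[wug jarn] toma] vask]] (required: (t→(t→e))): yold is e, which is not a function with range (t→(t→e)); hence [[[wug jarn] toma] vask] is the functor — type (e→(t→(t→e))).
At [[[wug jarn] toma] vask] (required: (e→(t→(t→e)))): [[wug jarn] toma] is e, which is not a function with range (e→(t→(t→e))); hence vask is the functor — type (e→(e→(t→(t→e)))).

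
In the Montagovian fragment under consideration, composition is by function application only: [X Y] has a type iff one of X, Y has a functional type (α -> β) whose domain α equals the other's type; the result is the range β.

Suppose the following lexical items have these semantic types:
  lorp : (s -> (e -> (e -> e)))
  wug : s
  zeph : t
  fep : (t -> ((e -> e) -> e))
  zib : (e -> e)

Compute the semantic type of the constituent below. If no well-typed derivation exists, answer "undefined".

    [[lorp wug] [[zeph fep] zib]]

(e -> e)

[lorp wug]: functor lorp : (s -> (e -> (e -> e))), argument wug : s; result (e -> (e -> e)).
[zeph fep]: functor fep : (t -> ((e -> e) -> e)), argument zeph : t; result ((e -> e) -> e).
[[zeph fep] zib]: functor [zeph fep] : ((e -> e) -> e), argument zib : (e -> e); result e.
[[lorp wug] [[zeph fep] zib]]: functor [lorp wug] : (e -> (e -> e)), argument [[zeph fep] zib] : e; result (e -> e).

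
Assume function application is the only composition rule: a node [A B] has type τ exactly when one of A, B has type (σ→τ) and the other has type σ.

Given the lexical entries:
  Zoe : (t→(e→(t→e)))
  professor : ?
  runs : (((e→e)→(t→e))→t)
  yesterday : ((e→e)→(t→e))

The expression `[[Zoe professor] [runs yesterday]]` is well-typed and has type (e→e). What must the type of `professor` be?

((t→(e→(t→e)))→(t→(e→e)))

At [[Zoe professor] [runs yesterday]] (required: (e→e)): [runs yesterday] is t, which is not a function with range (e→e); hence [Zoe professor] is the functor — type (t→(e→e)).
At [Zoe professor] (required: (t→(e→e))): Zoe is (t→(e→(t→e))), which is not a function with range (t→(e→e)); hence professor is the functor — type ((t→(e→(t→e)))→(t→(e→e))).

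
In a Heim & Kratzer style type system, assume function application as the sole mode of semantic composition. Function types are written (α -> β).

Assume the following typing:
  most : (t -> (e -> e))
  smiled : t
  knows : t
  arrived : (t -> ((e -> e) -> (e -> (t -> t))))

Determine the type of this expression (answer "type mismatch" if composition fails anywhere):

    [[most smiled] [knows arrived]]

(e -> (t -> t))

[most smiled] — most of type (t -> (e -> e)) combines with smiled of type t: type (e -> e).
[knows arrived] — arrived of type (t -> ((e -> e) -> (e -> (t -> t)))) combines with knows of type t: type ((e -> e) -> (e -> (t -> t))).
[[most smiled] [knows arrived]] — [knows arrived] of type ((e -> e) -> (e -> (t -> t))) combines with [most smiled] of type (e -> e): type (e -> (t -> t)).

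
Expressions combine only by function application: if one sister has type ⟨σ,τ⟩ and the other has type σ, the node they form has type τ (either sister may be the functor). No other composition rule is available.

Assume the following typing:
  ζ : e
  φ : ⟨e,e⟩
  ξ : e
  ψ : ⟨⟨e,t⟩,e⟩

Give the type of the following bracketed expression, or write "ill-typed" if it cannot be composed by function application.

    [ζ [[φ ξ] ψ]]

ill-typed

At [φ ξ], φ : ⟨e,e⟩ takes ξ : e, giving e.
[[φ ξ] ψ]: e with ⟨⟨e,t⟩,e⟩ — neither is a function whose domain matches the other; composition fails here.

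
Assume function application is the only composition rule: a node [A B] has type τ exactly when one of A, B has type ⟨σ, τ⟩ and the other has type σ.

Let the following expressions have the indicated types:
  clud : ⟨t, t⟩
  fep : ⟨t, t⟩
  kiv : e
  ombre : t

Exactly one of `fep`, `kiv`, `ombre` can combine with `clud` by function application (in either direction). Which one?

ombre

fep : ⟨t, t⟩ — clud needs t; fep needs t; neither fits.
kiv : e — clud needs t; kiv needs nothing (atomic); neither fits.
ombre — combines: clud : ⟨t, t⟩ takes ombre : t as argument, giving t.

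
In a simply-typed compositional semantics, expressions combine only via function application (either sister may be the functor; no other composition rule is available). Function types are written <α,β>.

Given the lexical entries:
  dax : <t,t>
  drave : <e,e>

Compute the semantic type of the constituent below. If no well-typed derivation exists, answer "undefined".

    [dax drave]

[dax drave]: <t,t> with <e,e> — neither is a function whose domain matches the other; composition fails here.

undefined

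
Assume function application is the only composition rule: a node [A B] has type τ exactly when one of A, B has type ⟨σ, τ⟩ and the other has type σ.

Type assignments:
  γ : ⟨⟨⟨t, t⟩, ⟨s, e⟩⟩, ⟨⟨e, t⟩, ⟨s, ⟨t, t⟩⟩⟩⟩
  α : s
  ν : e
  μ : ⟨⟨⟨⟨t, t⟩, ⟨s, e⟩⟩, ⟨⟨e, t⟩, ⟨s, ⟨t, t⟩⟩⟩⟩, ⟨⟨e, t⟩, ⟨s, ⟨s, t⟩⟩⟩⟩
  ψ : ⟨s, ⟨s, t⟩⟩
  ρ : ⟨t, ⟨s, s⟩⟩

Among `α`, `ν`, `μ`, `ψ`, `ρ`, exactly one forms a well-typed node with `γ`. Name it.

α : s — does not combine with γ.
ν : e — does not combine with γ.
μ — combines: μ : ⟨⟨⟨⟨t, t⟩, ⟨s, e⟩⟩, ⟨⟨e, t⟩, ⟨s, ⟨t, t⟩⟩⟩⟩, ⟨⟨e, t⟩, ⟨s, ⟨s, t⟩⟩⟩⟩ takes γ : ⟨⟨⟨t, t⟩, ⟨s, e⟩⟩, ⟨⟨e, t⟩, ⟨s, ⟨t, t⟩⟩⟩⟩ as argument, giving ⟨⟨e, t⟩, ⟨s, ⟨s, t⟩⟩⟩.
ψ : ⟨s, ⟨s, t⟩⟩ — does not combine with γ.
ρ : ⟨t, ⟨s, s⟩⟩ — does not combine with γ.

μ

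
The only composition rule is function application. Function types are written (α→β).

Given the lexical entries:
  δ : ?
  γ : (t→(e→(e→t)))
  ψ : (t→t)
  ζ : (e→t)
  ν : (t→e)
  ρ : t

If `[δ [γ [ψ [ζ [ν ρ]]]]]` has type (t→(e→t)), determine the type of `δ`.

((e→(e→t))→(t→(e→t)))

For [δ [γ [ψ [ζ [ν ρ]]]]] to have type (t→(e→t)) with [γ [ψ [ζ [ν ρ]]]] of type (e→(e→t)), δ must be the function: δ : ((e→(e→t))→(t→(e→t))).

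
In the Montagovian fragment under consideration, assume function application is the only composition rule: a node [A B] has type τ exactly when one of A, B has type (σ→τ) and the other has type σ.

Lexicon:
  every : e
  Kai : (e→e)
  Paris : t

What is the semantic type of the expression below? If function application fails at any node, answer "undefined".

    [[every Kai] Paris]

undefined

[every Kai] — Kai of type (e→e) combines with every of type e: type e.
[[every Kai] Paris]: e with t — neither is a function whose domain matches the other; composition fails here.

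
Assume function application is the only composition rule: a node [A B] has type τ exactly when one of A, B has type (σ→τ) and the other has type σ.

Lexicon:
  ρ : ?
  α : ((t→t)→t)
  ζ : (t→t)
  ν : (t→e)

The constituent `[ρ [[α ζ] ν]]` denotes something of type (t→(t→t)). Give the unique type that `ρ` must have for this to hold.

(e→(t→(t→t)))

For [ρ [[α ζ] ν]] to have type (t→(t→t)) with [[α ζ] ν] of type e, ρ must be the function: ρ : (e→(t→(t→t))).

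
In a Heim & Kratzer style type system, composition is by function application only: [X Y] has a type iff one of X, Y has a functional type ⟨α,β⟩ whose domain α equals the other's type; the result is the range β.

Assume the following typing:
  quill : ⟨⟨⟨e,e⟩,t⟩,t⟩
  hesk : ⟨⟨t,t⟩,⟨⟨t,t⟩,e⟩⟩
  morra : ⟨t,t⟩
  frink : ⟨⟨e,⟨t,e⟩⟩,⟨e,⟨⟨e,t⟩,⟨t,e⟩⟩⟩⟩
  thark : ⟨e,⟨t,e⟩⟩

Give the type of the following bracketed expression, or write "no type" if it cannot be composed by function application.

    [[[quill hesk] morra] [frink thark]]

no type

[quill hesk]: ⟨⟨⟨e,e⟩,t⟩,t⟩ and ⟨⟨t,t⟩,⟨⟨t,t⟩,e⟩⟩ cannot combine by function application — type clash.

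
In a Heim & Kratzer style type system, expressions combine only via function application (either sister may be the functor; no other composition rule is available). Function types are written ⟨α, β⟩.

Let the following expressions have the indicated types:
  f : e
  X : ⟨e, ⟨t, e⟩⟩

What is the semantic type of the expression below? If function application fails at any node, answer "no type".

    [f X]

[f X] — X of type ⟨e, ⟨t, e⟩⟩ combines with f of type e: type ⟨t, e⟩.

⟨t, e⟩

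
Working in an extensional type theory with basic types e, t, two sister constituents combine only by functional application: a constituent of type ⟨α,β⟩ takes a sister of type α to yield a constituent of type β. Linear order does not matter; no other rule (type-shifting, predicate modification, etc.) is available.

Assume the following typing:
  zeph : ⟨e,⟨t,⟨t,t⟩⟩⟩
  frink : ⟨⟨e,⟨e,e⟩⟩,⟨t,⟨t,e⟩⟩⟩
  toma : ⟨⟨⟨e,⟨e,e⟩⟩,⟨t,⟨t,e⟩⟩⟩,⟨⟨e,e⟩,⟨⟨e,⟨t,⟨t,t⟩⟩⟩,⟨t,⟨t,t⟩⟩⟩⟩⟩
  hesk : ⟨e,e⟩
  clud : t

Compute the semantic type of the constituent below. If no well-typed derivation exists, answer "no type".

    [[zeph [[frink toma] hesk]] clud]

⟨t,t⟩

[frink toma] — toma of type ⟨⟨⟨e,⟨e,e⟩⟩,⟨t,⟨t,e⟩⟩⟩,⟨⟨e,e⟩,⟨⟨e,⟨t,⟨t,t⟩⟩⟩,⟨t,⟨t,t⟩⟩⟩⟩⟩ combines with frink of type ⟨⟨e,⟨e,e⟩⟩,⟨t,⟨t,e⟩⟩⟩: type ⟨⟨e,e⟩,⟨⟨e,⟨t,⟨t,t⟩⟩⟩,⟨t,⟨t,t⟩⟩⟩⟩.
[[frink toma] hesk] — [frink toma] of type ⟨⟨e,e⟩,⟨⟨e,⟨t,⟨t,t⟩⟩⟩,⟨t,⟨t,t⟩⟩⟩⟩ combines with hesk of type ⟨e,e⟩: type ⟨⟨e,⟨t,⟨t,t⟩⟩⟩,⟨t,⟨t,t⟩⟩⟩.
[zeph [[frink toma] hesk]] — [[frink toma] hesk] of type ⟨⟨e,⟨t,⟨t,t⟩⟩⟩,⟨t,⟨t,t⟩⟩⟩ combines with zeph of type ⟨e,⟨t,⟨t,t⟩⟩⟩: type ⟨t,⟨t,t⟩⟩.
[[zeph [[frink toma] hesk]] clud] — [zeph [[frink toma] hesk]] of type ⟨t,⟨t,t⟩⟩ combines with clud of type t: type ⟨t,t⟩.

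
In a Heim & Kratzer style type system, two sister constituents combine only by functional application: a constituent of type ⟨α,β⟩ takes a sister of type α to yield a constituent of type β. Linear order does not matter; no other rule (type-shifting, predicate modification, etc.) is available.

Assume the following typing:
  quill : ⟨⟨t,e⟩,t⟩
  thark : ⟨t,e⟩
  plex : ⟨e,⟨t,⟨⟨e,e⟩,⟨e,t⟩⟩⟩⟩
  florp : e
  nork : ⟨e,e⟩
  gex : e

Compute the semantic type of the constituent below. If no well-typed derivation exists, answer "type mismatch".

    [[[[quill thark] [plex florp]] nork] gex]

t

At [quill thark], quill : ⟨⟨t,e⟩,t⟩ takes thark : ⟨t,e⟩, giving t.
At [plex florp], plex : ⟨e,⟨t,⟨⟨e,e⟩,⟨e,t⟩⟩⟩⟩ takes florp : e, giving ⟨t,⟨⟨e,e⟩,⟨e,t⟩⟩⟩.
At [[quill thark] [plex florp]], [plex florp] : ⟨t,⟨⟨e,e⟩,⟨e,t⟩⟩⟩ takes [quill thark] : t, giving ⟨⟨e,e⟩,⟨e,t⟩⟩.
At [[[quill thark] [plex florp]] nork], [[quill thark] [plex florp]] : ⟨⟨e,e⟩,⟨e,t⟩⟩ takes nork : ⟨e,e⟩, giving ⟨e,t⟩.
At [[[[quill thark] [plex florp]] nork] gex], [[[quill thark] [plex florp]] nork] : ⟨e,t⟩ takes gex : e, giving t.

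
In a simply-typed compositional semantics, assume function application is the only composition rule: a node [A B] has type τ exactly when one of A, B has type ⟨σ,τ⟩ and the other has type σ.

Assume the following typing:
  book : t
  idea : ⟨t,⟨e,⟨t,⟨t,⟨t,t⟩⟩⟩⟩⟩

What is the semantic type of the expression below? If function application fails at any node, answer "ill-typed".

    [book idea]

⟨e,⟨t,⟨t,⟨t,t⟩⟩⟩⟩

At [book idea], idea : ⟨t,⟨e,⟨t,⟨t,⟨t,t⟩⟩⟩⟩⟩ takes book : t, giving ⟨e,⟨t,⟨t,⟨t,t⟩⟩⟩⟩.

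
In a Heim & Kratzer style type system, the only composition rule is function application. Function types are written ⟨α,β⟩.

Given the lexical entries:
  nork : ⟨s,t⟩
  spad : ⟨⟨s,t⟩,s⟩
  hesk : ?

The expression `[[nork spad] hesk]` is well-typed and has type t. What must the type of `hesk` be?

⟨s,t⟩

[[nork spad] hesk] must have type t. The sister [nork spad] has type s; that is not a function onto t, so hesk must be the functor, of type ⟨s,t⟩.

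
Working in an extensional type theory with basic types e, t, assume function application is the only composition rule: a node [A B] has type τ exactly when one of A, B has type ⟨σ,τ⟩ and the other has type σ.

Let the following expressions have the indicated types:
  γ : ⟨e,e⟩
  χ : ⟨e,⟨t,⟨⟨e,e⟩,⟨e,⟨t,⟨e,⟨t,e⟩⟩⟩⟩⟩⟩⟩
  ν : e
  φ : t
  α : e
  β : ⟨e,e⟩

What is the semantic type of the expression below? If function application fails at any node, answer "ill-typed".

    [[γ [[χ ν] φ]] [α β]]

[χ ν]: χ is ⟨e,⟨t,⟨⟨e,e⟩,⟨e,⟨t,⟨e,⟨t,e⟩⟩⟩⟩⟩⟩⟩, ν is e; result ⟨t,⟨⟨e,e⟩,⟨e,⟨t,⟨e,⟨t,e⟩⟩⟩⟩⟩⟩.
[[χ ν] φ]: [χ ν] is ⟨t,⟨⟨e,e⟩,⟨e,⟨t,⟨e,⟨t,e⟩⟩⟩⟩⟩⟩, φ is t; result ⟨⟨e,e⟩,⟨e,⟨t,⟨e,⟨t,e⟩⟩⟩⟩⟩.
[γ [[χ ν] φ]]: [[χ ν] φ] is ⟨⟨e,e⟩,⟨e,⟨t,⟨e,⟨t,e⟩⟩⟩⟩⟩, γ is ⟨e,e⟩; result ⟨e,⟨t,⟨e,⟨t,e⟩⟩⟩⟩.
[α β]: β is ⟨e,e⟩, α is e; result e.
[[γ [[χ ν] φ]] [α β]]: [γ [[χ ν] φ]] is ⟨e,⟨t,⟨e,⟨t,e⟩⟩⟩⟩, [α β] is e; result ⟨t,⟨e,⟨t,e⟩⟩⟩.

⟨t,⟨e,⟨t,e⟩⟩⟩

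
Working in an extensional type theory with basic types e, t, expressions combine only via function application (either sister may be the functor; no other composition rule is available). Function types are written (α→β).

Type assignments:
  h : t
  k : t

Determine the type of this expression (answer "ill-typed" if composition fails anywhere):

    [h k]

ill-typed

At [h k]: neither t nor t can take the other as argument; the node is ill-typed.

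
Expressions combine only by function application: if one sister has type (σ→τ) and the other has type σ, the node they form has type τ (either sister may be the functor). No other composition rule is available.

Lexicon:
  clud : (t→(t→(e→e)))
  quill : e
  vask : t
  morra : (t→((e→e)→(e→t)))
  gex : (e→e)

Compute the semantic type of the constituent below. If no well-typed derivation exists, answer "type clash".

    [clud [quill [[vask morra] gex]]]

[vask morra]: (t→((e→e)→(e→t))) applied to t yields ((e→e)→(e→t)).
[[vask morra] gex]: ((e→e)→(e→t)) applied to (e→e) yields (e→t).
[quill [[vask morra] gex]]: (e→t) applied to e yields t.
[clud [quill [[vask morra] gex]]]: (t→(t→(e→e))) applied to t yields (t→(e→e)).

(t→(e→e))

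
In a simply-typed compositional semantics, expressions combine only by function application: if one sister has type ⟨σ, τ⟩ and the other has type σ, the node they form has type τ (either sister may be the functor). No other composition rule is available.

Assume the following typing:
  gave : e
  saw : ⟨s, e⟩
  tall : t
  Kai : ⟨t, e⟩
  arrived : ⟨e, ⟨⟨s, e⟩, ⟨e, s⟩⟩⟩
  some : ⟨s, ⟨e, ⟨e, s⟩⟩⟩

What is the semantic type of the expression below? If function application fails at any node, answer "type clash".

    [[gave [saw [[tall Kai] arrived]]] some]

⟨e, ⟨e, s⟩⟩

At [tall Kai], Kai : ⟨t, e⟩ takes tall : t, giving e.
At [[tall Kai] arrived], arrived : ⟨e, ⟨⟨s, e⟩, ⟨e, s⟩⟩⟩ takes [tall Kai] : e, giving ⟨⟨s, e⟩, ⟨e, s⟩⟩.
At [saw [[tall Kai] arrived]], [[tall Kai] arrived] : ⟨⟨s, e⟩, ⟨e, s⟩⟩ takes saw : ⟨s, e⟩, giving ⟨e, s⟩.
At [gave [saw [[tall Kai] arrived]]], [saw [[tall Kai] arrived]] : ⟨e, s⟩ takes gave : e, giving s.
At [[gave [saw [[tall Kai] arrived]]] some], some : ⟨s, ⟨e, ⟨e, s⟩⟩⟩ takes [gave [saw [[tall Kai] arrived]]] : s, giving ⟨e, ⟨e, s⟩⟩.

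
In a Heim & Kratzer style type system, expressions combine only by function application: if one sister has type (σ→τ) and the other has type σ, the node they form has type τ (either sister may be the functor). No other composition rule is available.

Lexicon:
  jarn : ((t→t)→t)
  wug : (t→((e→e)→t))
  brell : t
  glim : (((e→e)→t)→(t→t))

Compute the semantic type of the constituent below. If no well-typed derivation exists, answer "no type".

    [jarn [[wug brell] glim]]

[wug brell]: functor wug : (t→((e→e)→t)), argument brell : t; result ((e→e)→t).
[[wug brell] glim]: functor glim : (((e→e)→t)→(t→t)), argument [wug brell] : ((e→e)→t); result (t→t).
[jarn [[wug brell] glim]]: functor jarn : ((t→t)→t), argument [[wug brell] glim] : (t→t); result t.

t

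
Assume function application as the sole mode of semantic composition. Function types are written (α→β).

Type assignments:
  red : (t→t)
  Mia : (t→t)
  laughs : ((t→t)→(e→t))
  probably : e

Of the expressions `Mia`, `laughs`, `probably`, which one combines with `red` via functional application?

Mia : (t→t) — no; red wants t, and Mia wants t.
laughs — combines: laughs : ((t→t)→(e→t)) takes red : (t→t) as argument, giving (e→t).
probably : e — no; red wants t, and probably wants nothing (atomic).

laughs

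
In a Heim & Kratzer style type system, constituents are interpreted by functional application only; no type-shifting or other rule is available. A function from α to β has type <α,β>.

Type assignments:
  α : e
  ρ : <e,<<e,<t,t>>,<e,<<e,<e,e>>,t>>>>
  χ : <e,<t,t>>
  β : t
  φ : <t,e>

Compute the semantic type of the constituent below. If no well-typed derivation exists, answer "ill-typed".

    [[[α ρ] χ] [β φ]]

<<e,<e,e>>,t>

[α ρ]: ρ is <e,<<e,<t,t>>,<e,<<e,<e,e>>,t>>>>, α is e; result <<e,<t,t>>,<e,<<e,<e,e>>,t>>>.
[[α ρ] χ]: [α ρ] is <<e,<t,t>>,<e,<<e,<e,e>>,t>>>, χ is <e,<t,t>>; result <e,<<e,<e,e>>,t>>.
[β φ]: φ is <t,e>, β is t; result e.
[[[α ρ] χ] [β φ]]: [[α ρ] χ] is <e,<<e,<e,e>>,t>>, [β φ] is e; result <<e,<e,e>>,t>.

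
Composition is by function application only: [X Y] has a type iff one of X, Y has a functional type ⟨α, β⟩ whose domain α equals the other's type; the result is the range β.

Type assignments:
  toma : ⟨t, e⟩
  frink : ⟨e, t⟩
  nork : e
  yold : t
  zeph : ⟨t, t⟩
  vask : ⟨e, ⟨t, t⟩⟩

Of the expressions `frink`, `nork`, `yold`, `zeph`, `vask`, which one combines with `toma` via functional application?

frink : ⟨e, t⟩ — no; toma wants t, and frink wants e.
nork : e — no; toma wants t, and nork wants nothing (atomic).
yold — combines: toma : ⟨t, e⟩ takes yold : t as argument, giving e.
zeph : ⟨t, t⟩ — no; toma wants t, and zeph wants t.
vask : ⟨e, ⟨t, t⟩⟩ — no; toma wants t, and vask wants e.

yold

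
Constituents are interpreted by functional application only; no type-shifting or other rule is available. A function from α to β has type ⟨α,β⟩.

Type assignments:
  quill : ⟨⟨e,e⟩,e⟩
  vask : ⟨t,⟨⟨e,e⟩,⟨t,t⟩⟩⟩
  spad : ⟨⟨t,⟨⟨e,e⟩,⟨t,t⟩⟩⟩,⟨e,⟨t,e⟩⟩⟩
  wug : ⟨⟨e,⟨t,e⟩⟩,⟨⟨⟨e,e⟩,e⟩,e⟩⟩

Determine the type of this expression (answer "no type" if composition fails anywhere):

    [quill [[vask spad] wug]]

e

[vask spad]: ⟨⟨t,⟨⟨e,e⟩,⟨t,t⟩⟩⟩,⟨e,⟨t,e⟩⟩⟩ applied to ⟨t,⟨⟨e,e⟩,⟨t,t⟩⟩⟩ yields ⟨e,⟨t,e⟩⟩.
[[vask spad] wug]: ⟨⟨e,⟨t,e⟩⟩,⟨⟨⟨e,e⟩,e⟩,e⟩⟩ applied to ⟨e,⟨t,e⟩⟩ yields ⟨⟨⟨e,e⟩,e⟩,e⟩.
[quill [[vask spad] wug]]: ⟨⟨⟨e,e⟩,e⟩,e⟩ applied to ⟨⟨e,e⟩,e⟩ yields e.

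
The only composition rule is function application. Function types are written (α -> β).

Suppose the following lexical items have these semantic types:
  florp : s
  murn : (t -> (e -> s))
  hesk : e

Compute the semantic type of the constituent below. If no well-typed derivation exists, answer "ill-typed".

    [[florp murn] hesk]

[florp murn]: s with (t -> (e -> s)) — neither is a function whose domain matches the other; composition fails here.

ill-typed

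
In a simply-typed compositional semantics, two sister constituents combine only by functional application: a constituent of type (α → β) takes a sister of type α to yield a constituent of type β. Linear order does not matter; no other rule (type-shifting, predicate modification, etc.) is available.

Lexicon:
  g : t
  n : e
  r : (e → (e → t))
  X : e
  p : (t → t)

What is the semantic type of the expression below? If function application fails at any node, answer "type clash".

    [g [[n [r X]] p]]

type clash

[r X]: functor r : (e → (e → t)), argument X : e; result (e → t).
[n [r X]]: functor [r X] : (e → t), argument n : e; result t.
[[n [r X]] p]: functor p : (t → t), argument [n [r X]] : t; result t.
At [g [[n [r X]] p]]: neither t nor t can take the other as argument; the node is ill-typed.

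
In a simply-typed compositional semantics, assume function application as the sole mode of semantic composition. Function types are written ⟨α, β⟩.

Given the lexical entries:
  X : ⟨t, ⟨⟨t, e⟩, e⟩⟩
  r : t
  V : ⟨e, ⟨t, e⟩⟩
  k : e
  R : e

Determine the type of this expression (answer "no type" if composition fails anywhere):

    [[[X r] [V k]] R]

no type

[X r]: X is ⟨t, ⟨⟨t, e⟩, e⟩⟩, r is t; result ⟨⟨t, e⟩, e⟩.
[V k]: V is ⟨e, ⟨t, e⟩⟩, k is e; result ⟨t, e⟩.
[[X r] [V k]]: [X r] is ⟨⟨t, e⟩, e⟩, [V k] is ⟨t, e⟩; result e.
[[[X r] [V k]] R]: e with e — neither is a function whose domain matches the other; composition fails here.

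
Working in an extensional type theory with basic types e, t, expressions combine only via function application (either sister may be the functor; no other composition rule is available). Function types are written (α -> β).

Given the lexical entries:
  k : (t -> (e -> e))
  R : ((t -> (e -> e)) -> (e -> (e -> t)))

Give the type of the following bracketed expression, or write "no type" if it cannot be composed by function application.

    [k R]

(e -> (e -> t))

At [k R], R : ((t -> (e -> e)) -> (e -> (e -> t))) takes k : (t -> (e -> e)), giving (e -> (e -> t)).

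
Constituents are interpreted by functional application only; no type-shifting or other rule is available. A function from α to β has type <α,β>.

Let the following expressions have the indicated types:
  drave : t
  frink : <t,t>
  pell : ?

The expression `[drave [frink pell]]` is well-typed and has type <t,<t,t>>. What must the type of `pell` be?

<<t,t>,<t,<t,<t,t>>>>

[drave [frink pell]] must have type <t,<t,t>>. The sister drave has type t; that is not a function onto <t,<t,t>>, so [frink pell] must be the functor, of type <t,<t,<t,t>>>.
[frink pell] must have type <t,<t,<t,t>>>. The sister frink has type <t,t>; that is not a function onto <t,<t,<t,t>>>, so pell must be the functor, of type <<t,t>,<t,<t,<t,t>>>>.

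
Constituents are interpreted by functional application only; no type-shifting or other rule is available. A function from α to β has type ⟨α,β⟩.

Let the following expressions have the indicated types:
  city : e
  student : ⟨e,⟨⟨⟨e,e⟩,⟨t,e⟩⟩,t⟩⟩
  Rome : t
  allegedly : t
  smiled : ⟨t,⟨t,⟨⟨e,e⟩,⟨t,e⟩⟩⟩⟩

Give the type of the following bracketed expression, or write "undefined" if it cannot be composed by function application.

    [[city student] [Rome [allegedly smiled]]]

[city student] — student of type ⟨e,⟨⟨⟨e,e⟩,⟨t,e⟩⟩,t⟩⟩ combines with city of type e: type ⟨⟨⟨e,e⟩,⟨t,e⟩⟩,t⟩.
[allegedly smiled] — smiled of type ⟨t,⟨t,⟨⟨e,e⟩,⟨t,e⟩⟩⟩⟩ combines with allegedly of type t: type ⟨t,⟨⟨e,e⟩,⟨t,e⟩⟩⟩.
[Rome [allegedly smiled]] — [allegedly smiled] of type ⟨t,⟨⟨e,e⟩,⟨t,e⟩⟩⟩ combines with Rome of type t: type ⟨⟨e,e⟩,⟨t,e⟩⟩.
[[city student] [Rome [allegedly smiled]]] — [city student] of type ⟨⟨⟨e,e⟩,⟨t,e⟩⟩,t⟩ combines with [Rome [allegedly smiled]] of type ⟨⟨e,e⟩,⟨t,e⟩⟩: type t.

t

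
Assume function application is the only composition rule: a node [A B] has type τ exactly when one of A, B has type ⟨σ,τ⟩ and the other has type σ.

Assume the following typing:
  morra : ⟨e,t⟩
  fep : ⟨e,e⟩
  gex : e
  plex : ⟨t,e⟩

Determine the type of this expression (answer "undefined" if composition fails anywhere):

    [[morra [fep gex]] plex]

e

[fep gex]: ⟨e,e⟩ applied to e yields e.
[morra [fep gex]]: ⟨e,t⟩ applied to e yields t.
[[morra [fep gex]] plex]: ⟨t,e⟩ applied to t yields e.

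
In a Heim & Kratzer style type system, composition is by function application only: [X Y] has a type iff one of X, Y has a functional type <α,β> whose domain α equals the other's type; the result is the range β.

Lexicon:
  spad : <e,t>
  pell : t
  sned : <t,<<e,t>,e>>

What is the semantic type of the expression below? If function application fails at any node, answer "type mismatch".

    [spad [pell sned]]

[pell sned]: <t,<<e,t>,e>> applied to t yields <<e,t>,e>.
[spad [pell sned]]: <<e,t>,e> applied to <e,t> yields e.

e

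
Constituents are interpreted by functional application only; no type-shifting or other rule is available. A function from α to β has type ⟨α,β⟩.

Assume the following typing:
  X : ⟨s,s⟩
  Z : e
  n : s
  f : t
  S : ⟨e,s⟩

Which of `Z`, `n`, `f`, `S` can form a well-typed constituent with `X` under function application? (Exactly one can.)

Z : e — no; X wants s, and Z wants nothing (atomic).
n — combines: X : ⟨s,s⟩ takes n : s as argument, giving s.
f : t — no; X wants s, and f wants nothing (atomic).
S : ⟨e,s⟩ — no; X wants s, and S wants e.

n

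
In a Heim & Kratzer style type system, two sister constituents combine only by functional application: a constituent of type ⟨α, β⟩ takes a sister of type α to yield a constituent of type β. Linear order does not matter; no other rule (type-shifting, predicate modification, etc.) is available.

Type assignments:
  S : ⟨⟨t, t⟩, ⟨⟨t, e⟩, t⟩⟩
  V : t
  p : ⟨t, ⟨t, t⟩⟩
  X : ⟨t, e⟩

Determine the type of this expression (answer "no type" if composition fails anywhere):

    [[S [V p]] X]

t

[V p]: functor p : ⟨t, ⟨t, t⟩⟩, argument V : t; result ⟨t, t⟩.
[S [V p]]: functor S : ⟨⟨t, t⟩, ⟨⟨t, e⟩, t⟩⟩, argument [V p] : ⟨t, t⟩; result ⟨⟨t, e⟩, t⟩.
[[S [V p]] X]: functor [S [V p]] : ⟨⟨t, e⟩, t⟩, argument X : ⟨t, e⟩; result t.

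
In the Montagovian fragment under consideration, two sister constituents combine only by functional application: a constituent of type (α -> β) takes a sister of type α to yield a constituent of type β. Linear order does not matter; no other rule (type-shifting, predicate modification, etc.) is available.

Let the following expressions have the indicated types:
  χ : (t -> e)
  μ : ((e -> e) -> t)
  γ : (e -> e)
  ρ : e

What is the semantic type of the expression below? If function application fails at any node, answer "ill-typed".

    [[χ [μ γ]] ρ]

[μ γ]: functor μ : ((e -> e) -> t), argument γ : (e -> e); result t.
[χ [μ γ]]: functor χ : (t -> e), argument [μ γ] : t; result e.
At [[χ [μ γ]] ρ]: neither e nor e can take the other as argument; the node is ill-typed.

ill-typed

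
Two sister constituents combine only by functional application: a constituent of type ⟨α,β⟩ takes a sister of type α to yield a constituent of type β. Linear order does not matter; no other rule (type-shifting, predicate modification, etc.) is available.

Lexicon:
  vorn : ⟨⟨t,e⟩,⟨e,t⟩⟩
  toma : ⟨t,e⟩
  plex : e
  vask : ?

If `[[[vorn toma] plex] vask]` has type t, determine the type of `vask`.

⟨t,t⟩

[[[vorn toma] plex] vask] must have type t. The sister [[vorn toma] plex] has type t; that is not a function onto t, so vask must be the functor, of type ⟨t,t⟩.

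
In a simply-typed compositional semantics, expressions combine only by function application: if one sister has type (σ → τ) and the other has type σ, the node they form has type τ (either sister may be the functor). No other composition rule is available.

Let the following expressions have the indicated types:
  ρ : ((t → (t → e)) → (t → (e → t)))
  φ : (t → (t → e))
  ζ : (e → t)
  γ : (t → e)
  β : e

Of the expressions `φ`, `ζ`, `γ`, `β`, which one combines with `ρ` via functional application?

φ

φ — combines: ρ : ((t → (t → e)) → (t → (e → t))) takes φ : (t → (t → e)) as argument, giving (t → (e → t)).
ζ : (e → t) — ρ needs (t → (t → e)); ζ needs e; neither fits.
γ : (t → e) — ρ needs (t → (t → e)); γ needs t; neither fits.
β : e — ρ needs (t → (t → e)); β needs nothing (atomic); neither fits.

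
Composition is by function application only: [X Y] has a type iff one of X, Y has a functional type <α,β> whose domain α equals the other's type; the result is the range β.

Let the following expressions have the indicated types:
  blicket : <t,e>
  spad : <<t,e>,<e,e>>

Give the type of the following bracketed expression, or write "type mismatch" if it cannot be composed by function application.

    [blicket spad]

<e,e>

[blicket spad]: <<t,e>,<e,e>> applied to <t,e> yields <e,e>.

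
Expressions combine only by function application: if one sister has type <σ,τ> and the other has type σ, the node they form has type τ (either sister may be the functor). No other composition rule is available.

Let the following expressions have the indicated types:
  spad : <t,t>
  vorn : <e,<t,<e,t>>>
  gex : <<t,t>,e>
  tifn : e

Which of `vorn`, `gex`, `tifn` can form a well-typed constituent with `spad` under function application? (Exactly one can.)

vorn : <e,<t,<e,t>>> — no; spad wants t, and vorn wants e.
gex — combines: gex : <<t,t>,e> takes spad : <t,t> as argument, giving e.
tifn : e — no; spad wants t, and tifn wants nothing (atomic).

gex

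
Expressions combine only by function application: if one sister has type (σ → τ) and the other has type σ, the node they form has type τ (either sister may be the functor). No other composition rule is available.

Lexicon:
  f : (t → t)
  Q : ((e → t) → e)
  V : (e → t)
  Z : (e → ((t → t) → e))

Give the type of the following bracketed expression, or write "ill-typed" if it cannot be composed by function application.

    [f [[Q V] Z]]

[Q V] — Q of type ((e → t) → e) combines with V of type (e → t): type e.
[[Q V] Z] — Z of type (e → ((t → t) → e)) combines with [Q V] of type e: type ((t → t) → e).
[f [[Q V] Z]] — [[Q V] Z] of type ((t → t) → e) combines with f of type (t → t): type e.

e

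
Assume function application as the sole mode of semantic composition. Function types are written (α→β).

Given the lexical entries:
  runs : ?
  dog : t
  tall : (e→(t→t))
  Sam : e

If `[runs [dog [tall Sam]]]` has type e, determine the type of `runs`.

[runs [dog [tall Sam]]] is required to be e. [dog [tall Sam]] : t cannot yield e as functor, so runs : (t→e).

(t→e)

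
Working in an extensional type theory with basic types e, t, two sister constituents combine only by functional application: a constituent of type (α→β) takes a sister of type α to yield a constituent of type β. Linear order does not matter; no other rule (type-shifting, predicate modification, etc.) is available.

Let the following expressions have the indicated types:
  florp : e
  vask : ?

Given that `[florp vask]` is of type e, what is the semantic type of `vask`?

For [florp vask] to have type e with florp of type e, vask must be the function: vask : (e→e).

(e→e)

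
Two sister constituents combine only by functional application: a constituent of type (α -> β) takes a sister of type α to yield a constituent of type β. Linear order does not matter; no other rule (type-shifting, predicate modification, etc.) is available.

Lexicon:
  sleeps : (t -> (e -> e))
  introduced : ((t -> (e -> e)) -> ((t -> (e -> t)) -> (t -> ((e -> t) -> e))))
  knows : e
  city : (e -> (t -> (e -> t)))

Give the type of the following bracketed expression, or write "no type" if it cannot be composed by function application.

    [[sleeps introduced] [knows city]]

(t -> ((e -> t) -> e))

[sleeps introduced]: ((t -> (e -> e)) -> ((t -> (e -> t)) -> (t -> ((e -> t) -> e)))) applied to (t -> (e -> e)) yields ((t -> (e -> t)) -> (t -> ((e -> t) -> e))).
[knows city]: (e -> (t -> (e -> t))) applied to e yields (t -> (e -> t)).
[[sleeps introduced] [knows city]]: ((t -> (e -> t)) -> (t -> ((e -> t) -> e))) applied to (t -> (e -> t)) yields (t -> ((e -> t) -> e)).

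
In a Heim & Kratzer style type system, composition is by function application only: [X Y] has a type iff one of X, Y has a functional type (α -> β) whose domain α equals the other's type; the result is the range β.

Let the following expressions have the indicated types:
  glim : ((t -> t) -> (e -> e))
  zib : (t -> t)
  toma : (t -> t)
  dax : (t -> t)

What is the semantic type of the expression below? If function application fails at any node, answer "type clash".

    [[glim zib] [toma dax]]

type clash

[glim zib]: functor glim : ((t -> t) -> (e -> e)), argument zib : (t -> t); result (e -> e).
At [toma dax]: neither (t -> t) nor (t -> t) can take the other as argument; the node is ill-typed.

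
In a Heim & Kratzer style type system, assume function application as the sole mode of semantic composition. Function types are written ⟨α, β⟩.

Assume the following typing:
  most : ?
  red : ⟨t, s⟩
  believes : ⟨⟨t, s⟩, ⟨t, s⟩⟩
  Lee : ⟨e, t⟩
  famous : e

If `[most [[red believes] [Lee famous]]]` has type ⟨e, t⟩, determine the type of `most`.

For [most [[red believes] [Lee famous]]] to have type ⟨e, t⟩ with [[red believes] [Lee famous]] of type s, most must be the function: most : ⟨s, ⟨e, t⟩⟩.

⟨s, ⟨e, t⟩⟩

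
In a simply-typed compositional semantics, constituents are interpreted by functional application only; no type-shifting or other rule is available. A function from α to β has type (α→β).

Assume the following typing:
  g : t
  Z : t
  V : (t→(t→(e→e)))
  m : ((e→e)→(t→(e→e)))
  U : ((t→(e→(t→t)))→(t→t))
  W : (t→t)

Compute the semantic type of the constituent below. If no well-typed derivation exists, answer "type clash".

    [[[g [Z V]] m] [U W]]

type clash

At [Z V], V : (t→(t→(e→e))) takes Z : t, giving (t→(e→e)).
At [g [Z V]], [Z V] : (t→(e→e)) takes g : t, giving (e→e).
At [[g [Z V]] m], m : ((e→e)→(t→(e→e))) takes [g [Z V]] : (e→e), giving (t→(e→e)).
[U W]: ((t→(e→(t→t)))→(t→t)) and (t→t) cannot combine by function application — type clash.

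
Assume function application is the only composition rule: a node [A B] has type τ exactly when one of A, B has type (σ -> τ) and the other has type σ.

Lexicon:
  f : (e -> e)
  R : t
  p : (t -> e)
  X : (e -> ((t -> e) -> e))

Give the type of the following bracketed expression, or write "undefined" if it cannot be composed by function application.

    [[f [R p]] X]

((t -> e) -> e)

[R p] — p of type (t -> e) combines with R of type t: type e.
[f [R p]] — f of type (e -> e) combines with [R p] of type e: type e.
[[f [R p]] X] — X of type (e -> ((t -> e) -> e)) combines with [f [R p]] of type e: type ((t -> e) -> e).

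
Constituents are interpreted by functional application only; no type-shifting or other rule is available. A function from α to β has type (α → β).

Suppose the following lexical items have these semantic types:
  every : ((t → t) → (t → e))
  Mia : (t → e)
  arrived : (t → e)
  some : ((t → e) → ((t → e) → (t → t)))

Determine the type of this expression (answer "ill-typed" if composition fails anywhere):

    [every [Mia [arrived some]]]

(t → e)

At [arrived some], some : ((t → e) → ((t → e) → (t → t))) takes arrived : (t → e), giving ((t → e) → (t → t)).
At [Mia [arrived some]], [arrived some] : ((t → e) → (t → t)) takes Mia : (t → e), giving (t → t).
At [every [Mia [arrived some]]], every : ((t → t) → (t → e)) takes [Mia [arrived some]] : (t → t), giving (t → e).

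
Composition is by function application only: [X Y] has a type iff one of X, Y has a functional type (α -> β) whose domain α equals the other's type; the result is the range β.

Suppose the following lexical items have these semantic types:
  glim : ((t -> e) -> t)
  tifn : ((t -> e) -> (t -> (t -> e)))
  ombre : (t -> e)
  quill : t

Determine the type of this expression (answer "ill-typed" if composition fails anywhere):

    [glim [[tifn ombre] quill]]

[tifn ombre]: tifn is ((t -> e) -> (t -> (t -> e))), ombre is (t -> e); result (t -> (t -> e)).
[[tifn ombre] quill]: [tifn ombre] is (t -> (t -> e)), quill is t; result (t -> e).
[glim [[tifn ombre] quill]]: glim is ((t -> e) -> t), [[tifn ombre] quill] is (t -> e); result t.

t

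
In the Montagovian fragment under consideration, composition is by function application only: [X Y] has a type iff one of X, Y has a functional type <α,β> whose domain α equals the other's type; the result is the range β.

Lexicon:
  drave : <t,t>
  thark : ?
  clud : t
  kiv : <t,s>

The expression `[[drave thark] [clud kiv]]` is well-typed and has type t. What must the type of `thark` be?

At [[drave thark] [clud kiv]] (required: t): [clud kiv] is s, which is not a function with range t; hence [drave thark] is the functor — type <s,t>.
At [drave thark] (required: <s,t>): drave is <t,t>, which is not a function with range <s,t>; hence thark is the functor — type <<t,t>,<s,t>>.

<<t,t>,<s,t>>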